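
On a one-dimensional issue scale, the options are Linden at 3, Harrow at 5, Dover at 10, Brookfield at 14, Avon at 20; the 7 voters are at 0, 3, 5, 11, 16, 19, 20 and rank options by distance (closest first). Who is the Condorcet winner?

With single-peaked preferences on a line, the Condorcet winner is the candidate closest to the median voter.
The median voter (position 11) is closest to Dover at 10.
Check: Dover vs Avon — voters closer to Dover: 4 of 7.

Dover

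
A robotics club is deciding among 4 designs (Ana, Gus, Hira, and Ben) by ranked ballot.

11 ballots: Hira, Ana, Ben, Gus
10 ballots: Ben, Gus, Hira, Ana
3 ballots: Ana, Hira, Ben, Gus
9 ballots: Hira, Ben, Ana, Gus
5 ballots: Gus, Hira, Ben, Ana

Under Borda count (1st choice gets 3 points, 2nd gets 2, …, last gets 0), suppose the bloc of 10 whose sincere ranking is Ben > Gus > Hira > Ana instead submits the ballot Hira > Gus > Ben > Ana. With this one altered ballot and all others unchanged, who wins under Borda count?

Borda totals with the altered ballot: Ana 40, Gus 35, Hira 106, Ben 47.
The winner is unchanged: still Hira.

Hira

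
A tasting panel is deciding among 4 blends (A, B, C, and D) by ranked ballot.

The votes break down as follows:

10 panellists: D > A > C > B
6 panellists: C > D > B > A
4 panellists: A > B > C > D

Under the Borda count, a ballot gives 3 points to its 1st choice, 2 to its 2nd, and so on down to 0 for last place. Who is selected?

Borda scores:
  A: 10·2 + 6·0 + 4·3 = 32
  B: 10·0 + 6·1 + 4·2 = 14
  C: 10·1 + 6·3 + 4·1 = 32
  D: 10·3 + 6·2 + 4·0 = 42
D has the highest total.

D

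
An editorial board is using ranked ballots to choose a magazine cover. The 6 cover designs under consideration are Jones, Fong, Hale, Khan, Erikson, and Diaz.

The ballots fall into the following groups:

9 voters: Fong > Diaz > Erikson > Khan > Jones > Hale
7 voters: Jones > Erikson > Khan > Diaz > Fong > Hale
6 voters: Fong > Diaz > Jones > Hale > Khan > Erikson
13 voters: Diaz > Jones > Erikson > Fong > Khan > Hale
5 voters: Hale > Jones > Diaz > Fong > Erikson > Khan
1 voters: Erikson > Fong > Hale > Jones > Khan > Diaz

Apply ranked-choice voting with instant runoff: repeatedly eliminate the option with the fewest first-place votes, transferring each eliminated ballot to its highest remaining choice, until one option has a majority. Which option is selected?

Round 1: Fong 15, Diaz 13, Jones 7, Hale 5, Erikson 1, Khan 0. Khan has the fewest and is eliminated.
Round 2: Fong 15, Diaz 13, Jones 7, Hale 5, Erikson 1. Erikson has the fewest and is eliminated.
Round 3: Fong 16, Diaz 13, Jones 7, Hale 5. Hale has the fewest and is eliminated.
Round 4: Fong 16, Diaz 13, Jones 12. Jones has the fewest and is eliminated.
Round 5: Diaz 25, Fong 16. Diaz has a majority.

Diaz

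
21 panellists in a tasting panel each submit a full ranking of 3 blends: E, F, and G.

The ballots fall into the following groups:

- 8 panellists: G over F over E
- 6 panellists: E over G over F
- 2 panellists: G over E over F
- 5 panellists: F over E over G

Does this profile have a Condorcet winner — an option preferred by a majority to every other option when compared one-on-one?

Head-to-head results (21 voters total):
E vs F: F wins 13–8.
E vs G: E wins 11–10.
F vs G: G wins 16–5.
No candidate beats all others: E beats G beats F beats E, a majority cycle.

No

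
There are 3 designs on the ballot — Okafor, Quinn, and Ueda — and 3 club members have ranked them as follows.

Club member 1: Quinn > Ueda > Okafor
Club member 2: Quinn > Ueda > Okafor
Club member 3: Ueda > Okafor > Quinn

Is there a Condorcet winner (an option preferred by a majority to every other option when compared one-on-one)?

Yes

Head-to-head results (3 voters total):
Okafor vs Quinn: Quinn wins 2–1.
Okafor vs Ueda: Ueda wins 3–0.
Quinn vs Ueda: Quinn wins 2–1.
Quinn beats each rival — Okafor (2–1), Ueda (2–1) — so Quinn is the Condorcet winner.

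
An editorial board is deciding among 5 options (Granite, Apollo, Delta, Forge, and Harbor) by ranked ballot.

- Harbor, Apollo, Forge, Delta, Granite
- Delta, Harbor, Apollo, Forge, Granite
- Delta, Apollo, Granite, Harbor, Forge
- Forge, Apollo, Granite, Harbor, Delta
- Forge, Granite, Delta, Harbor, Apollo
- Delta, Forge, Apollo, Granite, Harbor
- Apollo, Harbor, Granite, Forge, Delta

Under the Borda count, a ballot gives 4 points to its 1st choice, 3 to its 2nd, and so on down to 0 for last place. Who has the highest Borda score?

Apollo

Borda scores:
  Granite: 0 + 0 + 2 + 2 + 3 + 1 + 2 = 10
  Apollo: 3 + 2 + 3 + 3 + 0 + 2 + 4 = 17
  Delta: 1 + 4 + 4 + 0 + 2 + 4 + 0 = 15
  Forge: 2 + 1 + 0 + 4 + 4 + 3 + 1 = 15
  Harbor: 4 + 3 + 1 + 1 + 1 + 0 + 3 = 13
Apollo has the highest total.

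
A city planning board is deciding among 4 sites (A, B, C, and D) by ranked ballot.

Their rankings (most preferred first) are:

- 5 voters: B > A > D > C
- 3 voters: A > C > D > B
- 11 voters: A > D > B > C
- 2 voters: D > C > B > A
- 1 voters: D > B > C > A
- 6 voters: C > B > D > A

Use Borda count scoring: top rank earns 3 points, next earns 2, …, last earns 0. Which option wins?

A

Borda scores:
  A: 5·2 + 3·3 + 11·3 + 2·0 + 0 + 6·0 = 52
  B: 5·3 + 3·0 + 11·1 + 2·1 + 2 + 6·2 = 42
  C: 5·0 + 3·2 + 11·0 + 2·2 + 1 + 6·3 = 29
  D: 5·1 + 3·1 + 11·2 + 2·3 + 3 + 6·1 = 45
A has the highest total.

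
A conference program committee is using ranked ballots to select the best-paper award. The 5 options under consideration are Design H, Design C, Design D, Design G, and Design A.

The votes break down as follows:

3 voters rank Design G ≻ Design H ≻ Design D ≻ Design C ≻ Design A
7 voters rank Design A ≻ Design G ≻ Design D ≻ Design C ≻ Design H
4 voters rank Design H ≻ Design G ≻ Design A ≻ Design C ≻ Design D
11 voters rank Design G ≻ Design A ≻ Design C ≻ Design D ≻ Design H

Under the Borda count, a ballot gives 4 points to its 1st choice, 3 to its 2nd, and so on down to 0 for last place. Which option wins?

Design G

Borda scores:
  Design H: 3·3 + 7·0 + 4·4 + 11·0 = 25
  Design C: 3·1 + 7·1 + 4·1 + 11·2 = 36
  Design D: 3·2 + 7·2 + 4·0 + 11·1 = 31
  Design G: 3·4 + 7·3 + 4·3 + 11·4 = 89
  Design A: 3·0 + 7·4 + 4·2 + 11·3 = 69
Design G has the highest total.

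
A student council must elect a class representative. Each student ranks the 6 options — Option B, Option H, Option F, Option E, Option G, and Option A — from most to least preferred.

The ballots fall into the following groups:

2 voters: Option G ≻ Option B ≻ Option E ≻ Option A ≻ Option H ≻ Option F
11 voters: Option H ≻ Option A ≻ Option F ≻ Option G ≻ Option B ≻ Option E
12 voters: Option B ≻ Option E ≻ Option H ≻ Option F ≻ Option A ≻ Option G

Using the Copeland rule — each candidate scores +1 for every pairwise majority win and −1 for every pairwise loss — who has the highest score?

Option B

Pairwise results:
  Option B vs Option H: Option B wins 14–11.
  Option B vs Option F: Option B wins 14–11.
  Option B vs Option E: Option B wins 25–0.
  Option B vs Option G: Option G wins 13–12.
  Option B vs Option A: Option B wins 14–11.
  Option H vs Option F: Option H wins 25–0.
  Option H vs Option E: Option E wins 14–11.
  Option H vs Option G: Option H wins 23–2.
  Option H vs Option A: Option H wins 23–2.
  Option F vs Option E: Option E wins 14–11.
  Option F vs Option G: Option F wins 23–2.
  Option F vs Option A: Option A wins 13–12.
  Option E vs Option G: Option G wins 13–12.
  Option E vs Option A: Option E wins 14–11.
  Option G vs Option A: Option A wins 23–2.
Copeland scores (wins − losses):
  Option B: 4 − 1 = 3
  Option H: 3 − 2 = 1
  Option F: 1 − 4 = -3
  Option E: 3 − 2 = 1
  Option G: 2 − 3 = -1
  Option A: 2 − 3 = -1
Option B has the best Copeland score.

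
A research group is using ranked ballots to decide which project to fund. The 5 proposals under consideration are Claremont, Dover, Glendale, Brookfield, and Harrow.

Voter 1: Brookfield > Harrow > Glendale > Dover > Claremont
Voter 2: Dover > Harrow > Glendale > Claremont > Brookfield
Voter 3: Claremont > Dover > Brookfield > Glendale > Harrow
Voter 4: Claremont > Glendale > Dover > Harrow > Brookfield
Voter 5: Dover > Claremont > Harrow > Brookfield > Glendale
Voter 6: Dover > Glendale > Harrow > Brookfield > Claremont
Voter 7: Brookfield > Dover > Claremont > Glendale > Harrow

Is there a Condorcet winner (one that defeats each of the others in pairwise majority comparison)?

Head-to-head results (7 voters total):
Claremont vs Dover: Dover wins 5–2.
Claremont vs Glendale: Claremont wins 4–3.
Claremont vs Brookfield: Claremont wins 4–3.
Claremont vs Harrow: Claremont wins 4–3.
Dover vs Glendale: Dover wins 5–2.
Dover vs Brookfield: Dover wins 5–2.
Dover vs Harrow: Dover wins 6–1.
Glendale vs Brookfield: Brookfield wins 4–3.
Glendale vs Harrow: Glendale wins 4–3.
Brookfield vs Harrow: Harrow wins 4–3.
Dover beats each rival — Claremont (5–2), Glendale (5–2), Brookfield (5–2), Harrow (6–1) — so Dover is the Condorcet winner.

Yes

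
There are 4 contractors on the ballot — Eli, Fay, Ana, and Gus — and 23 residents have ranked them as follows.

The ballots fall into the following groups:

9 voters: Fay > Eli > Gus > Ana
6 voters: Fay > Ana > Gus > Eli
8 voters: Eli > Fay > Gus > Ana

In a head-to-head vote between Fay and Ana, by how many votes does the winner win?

23

Ballots ranking Fay above Ana: 9+6+8 = 23.
Ballots ranking Ana above Fay: 0.
Fay wins 23–0, a margin of 23.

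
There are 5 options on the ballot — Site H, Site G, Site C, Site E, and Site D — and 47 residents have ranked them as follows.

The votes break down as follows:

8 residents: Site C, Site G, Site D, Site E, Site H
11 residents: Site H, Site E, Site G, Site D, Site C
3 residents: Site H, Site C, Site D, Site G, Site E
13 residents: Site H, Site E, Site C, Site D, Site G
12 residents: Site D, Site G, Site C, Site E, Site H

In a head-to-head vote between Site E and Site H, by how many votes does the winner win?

7

Ballots ranking Site E above Site H: 8+12 = 20.
Ballots ranking Site H above Site E: 11+3+13 = 27.
Site H wins 27–20, a margin of 7.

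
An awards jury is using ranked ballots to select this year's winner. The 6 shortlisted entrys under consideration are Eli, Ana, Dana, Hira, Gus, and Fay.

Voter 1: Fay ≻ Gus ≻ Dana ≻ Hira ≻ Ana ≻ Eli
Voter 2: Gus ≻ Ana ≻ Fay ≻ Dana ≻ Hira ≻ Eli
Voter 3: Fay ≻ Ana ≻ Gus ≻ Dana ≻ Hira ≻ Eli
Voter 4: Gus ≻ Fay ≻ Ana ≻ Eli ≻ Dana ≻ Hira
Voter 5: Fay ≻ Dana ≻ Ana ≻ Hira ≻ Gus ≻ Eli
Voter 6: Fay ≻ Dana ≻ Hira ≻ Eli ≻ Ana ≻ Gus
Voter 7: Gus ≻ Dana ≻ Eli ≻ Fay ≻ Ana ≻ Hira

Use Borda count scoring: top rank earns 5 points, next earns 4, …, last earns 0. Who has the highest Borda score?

Fay

Borda scores:
  Eli: 0 + 0 + 0 + 2 + 0 + 2 + 3 = 7
  Ana: 1 + 4 + 4 + 3 + 3 + 1 + 1 = 17
  Dana: 3 + 2 + 2 + 1 + 4 + 4 + 4 = 20
  Hira: 2 + 1 + 1 + 0 + 2 + 3 + 0 = 9
  Gus: 4 + 5 + 3 + 5 + 1 + 0 + 5 = 23
  Fay: 5 + 3 + 5 + 4 + 5 + 5 + 2 = 29
Fay has the highest total.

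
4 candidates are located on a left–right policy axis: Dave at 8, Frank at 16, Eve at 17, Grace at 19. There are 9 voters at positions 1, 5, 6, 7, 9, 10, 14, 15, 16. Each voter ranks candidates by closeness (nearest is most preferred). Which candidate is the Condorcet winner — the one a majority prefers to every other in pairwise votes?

With single-peaked preferences on a line, the Condorcet winner is the candidate closest to the median voter.
The median voter (position 9) is closest to Dave at 8.
Check: Dave vs Eve — voters closer to Dave: 6 of 9.

Dave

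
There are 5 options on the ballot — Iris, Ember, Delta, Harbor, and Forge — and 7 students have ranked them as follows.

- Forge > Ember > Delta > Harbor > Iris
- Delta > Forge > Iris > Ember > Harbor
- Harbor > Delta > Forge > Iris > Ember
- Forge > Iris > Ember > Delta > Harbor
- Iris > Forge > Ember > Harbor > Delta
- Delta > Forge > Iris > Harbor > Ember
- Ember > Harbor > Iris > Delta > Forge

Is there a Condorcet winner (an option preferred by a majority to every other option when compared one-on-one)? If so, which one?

None — there is no Condorcet winner

Head-to-head results (7 voters total):
Iris vs Ember: Iris wins 5–2.
Iris vs Delta: Delta wins 4–3.
Iris vs Harbor: Iris wins 4–3.
Iris vs Forge: Forge wins 5–2.
Ember vs Delta: Ember wins 4–3.
Ember vs Harbor: Ember wins 5–2.
Ember vs Forge: Forge wins 6–1.
Delta vs Harbor: Delta wins 4–3.
Delta vs Forge: Delta wins 4–3.
Harbor vs Forge: Forge wins 5–2.
No candidate beats all others: Iris beats Ember beats Delta beats Iris, a majority cycle.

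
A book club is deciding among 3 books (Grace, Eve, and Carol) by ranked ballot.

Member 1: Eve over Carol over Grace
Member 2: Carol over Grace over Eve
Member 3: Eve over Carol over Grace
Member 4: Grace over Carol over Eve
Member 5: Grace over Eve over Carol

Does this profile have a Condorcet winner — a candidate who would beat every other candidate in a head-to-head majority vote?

Head-to-head results (5 voters total):
Grace vs Eve: Grace wins 3–2.
Grace vs Carol: Carol wins 3–2.
Eve vs Carol: Eve wins 3–2.
No candidate beats all others: Grace beats Eve beats Carol beats Grace, a majority cycle.

No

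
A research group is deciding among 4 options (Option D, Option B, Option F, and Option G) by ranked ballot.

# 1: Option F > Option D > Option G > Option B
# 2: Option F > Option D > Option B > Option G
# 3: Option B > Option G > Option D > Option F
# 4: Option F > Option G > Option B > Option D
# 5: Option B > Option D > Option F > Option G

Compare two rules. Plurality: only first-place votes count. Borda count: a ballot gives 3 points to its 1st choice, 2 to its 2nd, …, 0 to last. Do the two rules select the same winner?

Plurality first-place counts: Option D 0, Option B 2, Option F 3, Option G 0 → Option F.
Borda totals: Option D 7, Option B 8, Option F 10, Option G 5 → Option F.
The two rules agree on Option F.

Yes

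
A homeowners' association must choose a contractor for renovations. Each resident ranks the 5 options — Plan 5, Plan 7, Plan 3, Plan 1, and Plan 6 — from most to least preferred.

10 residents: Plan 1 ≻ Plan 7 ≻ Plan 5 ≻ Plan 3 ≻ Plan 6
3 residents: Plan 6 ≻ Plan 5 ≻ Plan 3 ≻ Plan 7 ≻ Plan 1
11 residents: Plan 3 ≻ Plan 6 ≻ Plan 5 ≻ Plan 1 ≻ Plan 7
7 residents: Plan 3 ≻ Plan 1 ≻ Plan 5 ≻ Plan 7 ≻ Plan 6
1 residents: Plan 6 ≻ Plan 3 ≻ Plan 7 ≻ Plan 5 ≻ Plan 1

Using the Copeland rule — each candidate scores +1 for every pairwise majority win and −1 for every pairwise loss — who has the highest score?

Pairwise results:
  Plan 5 vs Plan 7: Plan 5 wins 21–11.
  Plan 5 vs Plan 3: Plan 3 wins 19–13.
  Plan 5 vs Plan 1: Plan 1 wins 17–15.
  Plan 5 vs Plan 6: Plan 5 wins 17–15.
  Plan 7 vs Plan 3: Plan 3 wins 22–10.
  Plan 7 vs Plan 1: Plan 1 wins 28–4.
  Plan 7 vs Plan 6: Plan 7 wins 17–15.
  Plan 3 vs Plan 1: Plan 3 wins 22–10.
  Plan 3 vs Plan 6: Plan 3 wins 28–4.
  Plan 1 vs Plan 6: Plan 1 wins 17–15.
Copeland scores (wins − losses):
  Plan 5: 2 − 2 = 0
  Plan 7: 1 − 3 = -2
  Plan 3: 4 − 0 = 4
  Plan 1: 3 − 1 = 2
  Plan 6: 0 − 4 = -4
Plan 3 has the best Copeland score.

Plan 3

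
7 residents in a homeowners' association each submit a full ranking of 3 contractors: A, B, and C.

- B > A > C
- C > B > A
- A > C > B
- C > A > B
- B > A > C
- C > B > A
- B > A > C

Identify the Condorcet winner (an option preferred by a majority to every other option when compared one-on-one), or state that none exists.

Head-to-head results (7 voters total):
A vs B: B wins 5–2.
A vs C: A wins 4–3.
B vs C: C wins 4–3.
No candidate beats all others: A beats C beats B beats A, a majority cycle.

None — there is no Condorcet winner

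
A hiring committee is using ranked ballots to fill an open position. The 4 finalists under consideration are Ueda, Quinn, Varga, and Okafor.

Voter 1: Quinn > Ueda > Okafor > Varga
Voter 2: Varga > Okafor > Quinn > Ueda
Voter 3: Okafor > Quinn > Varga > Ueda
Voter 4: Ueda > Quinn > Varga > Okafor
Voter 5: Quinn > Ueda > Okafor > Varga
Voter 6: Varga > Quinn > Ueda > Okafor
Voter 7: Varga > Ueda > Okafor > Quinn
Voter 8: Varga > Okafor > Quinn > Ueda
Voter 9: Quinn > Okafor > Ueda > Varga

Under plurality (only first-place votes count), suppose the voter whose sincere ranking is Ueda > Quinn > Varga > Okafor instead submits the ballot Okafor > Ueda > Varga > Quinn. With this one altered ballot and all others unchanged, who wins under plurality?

First-place totals with the altered ballot: Ueda 0, Quinn 3, Varga 4, Okafor 2.
The winner is unchanged: still Varga.

Varga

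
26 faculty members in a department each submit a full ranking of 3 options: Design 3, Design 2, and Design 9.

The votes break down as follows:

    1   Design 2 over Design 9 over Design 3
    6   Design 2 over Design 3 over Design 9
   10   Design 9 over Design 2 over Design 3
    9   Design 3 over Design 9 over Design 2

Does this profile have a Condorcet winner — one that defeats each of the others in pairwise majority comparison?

Head-to-head results (26 voters total):
Design 3 vs Design 2: Design 2 wins 17–9.
Design 3 vs Design 9: Design 3 wins 15–11.
Design 2 vs Design 9: Design 9 wins 19–7.
No candidate beats all others: Design 3 beats Design 9 beats Design 2 beats Design 3, a majority cycle.

No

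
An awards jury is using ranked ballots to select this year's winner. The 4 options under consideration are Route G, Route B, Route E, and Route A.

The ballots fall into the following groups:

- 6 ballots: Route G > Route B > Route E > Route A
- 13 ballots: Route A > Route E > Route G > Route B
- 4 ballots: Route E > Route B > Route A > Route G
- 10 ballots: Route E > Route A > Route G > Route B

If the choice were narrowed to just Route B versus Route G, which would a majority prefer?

Ballots ranking Route B above Route G: 4.
Ballots ranking Route G above Route B: 6+13+10 = 29.
Route G wins the head-to-head, 29–4.

Route G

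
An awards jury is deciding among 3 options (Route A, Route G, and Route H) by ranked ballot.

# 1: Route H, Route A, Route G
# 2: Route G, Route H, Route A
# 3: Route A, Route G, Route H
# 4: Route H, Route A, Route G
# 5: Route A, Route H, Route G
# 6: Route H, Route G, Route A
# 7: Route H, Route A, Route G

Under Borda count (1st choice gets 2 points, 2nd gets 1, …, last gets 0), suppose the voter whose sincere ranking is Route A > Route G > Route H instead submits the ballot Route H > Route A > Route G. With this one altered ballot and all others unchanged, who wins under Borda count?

Borda totals with the altered ballot: Route A 6, Route G 3, Route H 12.
The winner is unchanged: still Route H.

Route H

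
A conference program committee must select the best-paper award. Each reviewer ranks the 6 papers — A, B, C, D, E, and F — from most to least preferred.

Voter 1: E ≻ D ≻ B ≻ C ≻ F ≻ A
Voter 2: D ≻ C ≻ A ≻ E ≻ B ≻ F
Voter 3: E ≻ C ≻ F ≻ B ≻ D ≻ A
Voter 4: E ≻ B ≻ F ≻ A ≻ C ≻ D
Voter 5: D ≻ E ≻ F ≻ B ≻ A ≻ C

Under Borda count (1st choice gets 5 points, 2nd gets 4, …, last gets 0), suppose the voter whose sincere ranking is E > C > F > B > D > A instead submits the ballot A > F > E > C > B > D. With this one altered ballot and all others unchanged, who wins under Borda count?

Borda totals with the altered ballot: A 11, B 11, C 9, D 14, E 19, F 11.
The winner is unchanged: still E.

E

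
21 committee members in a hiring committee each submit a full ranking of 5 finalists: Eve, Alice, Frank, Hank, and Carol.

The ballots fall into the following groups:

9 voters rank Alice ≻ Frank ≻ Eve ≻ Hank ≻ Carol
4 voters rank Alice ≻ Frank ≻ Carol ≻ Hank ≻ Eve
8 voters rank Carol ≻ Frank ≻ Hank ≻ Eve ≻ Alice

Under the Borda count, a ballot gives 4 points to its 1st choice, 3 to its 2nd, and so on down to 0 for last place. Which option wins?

Borda scores:
  Eve: 9·2 + 4·0 + 8·1 = 26
  Alice: 9·4 + 4·4 + 8·0 = 52
  Frank: 9·3 + 4·3 + 8·3 = 63
  Hank: 9·1 + 4·1 + 8·2 = 29
  Carol: 9·0 + 4·2 + 8·4 = 40
Frank has the highest total.

Frank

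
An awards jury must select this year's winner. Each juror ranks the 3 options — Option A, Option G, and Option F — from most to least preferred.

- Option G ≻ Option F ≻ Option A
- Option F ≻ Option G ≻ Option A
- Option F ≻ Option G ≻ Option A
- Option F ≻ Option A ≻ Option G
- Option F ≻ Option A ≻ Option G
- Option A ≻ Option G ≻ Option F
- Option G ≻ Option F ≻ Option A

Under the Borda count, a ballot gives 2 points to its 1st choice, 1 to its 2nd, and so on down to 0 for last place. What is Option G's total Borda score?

7

Borda scores:
  Option A: 0 + 0 + 0 + 1 + 1 + 2 + 0 = 4
  Option G: 2 + 1 + 1 + 0 + 0 + 1 + 2 = 7
  Option F: 1 + 2 + 2 + 2 + 2 + 0 + 1 = 10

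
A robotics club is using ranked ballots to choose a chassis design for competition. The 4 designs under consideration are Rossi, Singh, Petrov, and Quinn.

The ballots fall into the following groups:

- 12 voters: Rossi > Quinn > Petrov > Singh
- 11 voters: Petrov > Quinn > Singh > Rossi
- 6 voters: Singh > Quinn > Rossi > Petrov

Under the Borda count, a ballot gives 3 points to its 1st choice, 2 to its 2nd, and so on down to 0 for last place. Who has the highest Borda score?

Borda scores:
  Rossi: 12·3 + 11·0 + 6·1 = 42
  Singh: 12·0 + 11·1 + 6·3 = 29
  Petrov: 12·1 + 11·3 + 6·0 = 45
  Quinn: 12·2 + 11·2 + 6·2 = 58
Quinn has the highest total.

Quinn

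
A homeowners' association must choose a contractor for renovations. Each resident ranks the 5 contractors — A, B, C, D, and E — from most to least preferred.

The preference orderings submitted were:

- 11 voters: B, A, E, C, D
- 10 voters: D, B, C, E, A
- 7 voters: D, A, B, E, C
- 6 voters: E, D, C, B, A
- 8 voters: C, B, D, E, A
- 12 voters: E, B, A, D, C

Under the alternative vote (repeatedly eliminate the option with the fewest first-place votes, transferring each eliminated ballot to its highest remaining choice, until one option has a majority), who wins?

Round 1: E 18, D 17, B 11, C 8, A 0. A has the fewest and is eliminated.
Round 2: E 18, D 17, B 11, C 8. C has the fewest and is eliminated.
Round 3: B 19, E 18, D 17. D has the fewest and is eliminated.
Round 4: B 36, E 18. B has a majority.

B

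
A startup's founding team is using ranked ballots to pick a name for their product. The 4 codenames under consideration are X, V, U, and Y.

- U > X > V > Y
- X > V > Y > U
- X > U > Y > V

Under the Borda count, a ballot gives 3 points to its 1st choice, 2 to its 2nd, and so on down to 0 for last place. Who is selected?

Borda scores:
  X: 2 + 3 + 3 = 8
  V: 1 + 2 + 0 = 3
  U: 3 + 0 + 2 = 5
  Y: 0 + 1 + 1 = 2
X has the highest total.

X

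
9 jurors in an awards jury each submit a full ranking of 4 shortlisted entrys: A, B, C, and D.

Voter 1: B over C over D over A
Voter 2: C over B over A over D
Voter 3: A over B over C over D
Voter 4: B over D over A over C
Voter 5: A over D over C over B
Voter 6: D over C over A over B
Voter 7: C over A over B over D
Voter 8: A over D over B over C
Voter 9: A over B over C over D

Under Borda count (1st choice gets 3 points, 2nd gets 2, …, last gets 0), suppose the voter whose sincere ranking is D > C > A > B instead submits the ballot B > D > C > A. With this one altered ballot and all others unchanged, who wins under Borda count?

Borda totals with the altered ballot: A 16, B 17, C 12, D 9.
The switch changes the winner from A to B.

B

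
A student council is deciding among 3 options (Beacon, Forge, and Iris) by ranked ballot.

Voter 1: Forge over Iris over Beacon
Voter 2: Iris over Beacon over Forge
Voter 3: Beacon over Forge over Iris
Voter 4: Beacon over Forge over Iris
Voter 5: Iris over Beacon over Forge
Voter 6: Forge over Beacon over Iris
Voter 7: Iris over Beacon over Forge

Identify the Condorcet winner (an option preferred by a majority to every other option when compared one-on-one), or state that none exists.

Head-to-head results (7 voters total):
Beacon vs Forge: Beacon wins 5–2.
Beacon vs Iris: Iris wins 4–3.
Forge vs Iris: Forge wins 4–3.
No candidate beats all others: Beacon beats Forge beats Iris beats Beacon, a majority cycle.

No Condorcet winner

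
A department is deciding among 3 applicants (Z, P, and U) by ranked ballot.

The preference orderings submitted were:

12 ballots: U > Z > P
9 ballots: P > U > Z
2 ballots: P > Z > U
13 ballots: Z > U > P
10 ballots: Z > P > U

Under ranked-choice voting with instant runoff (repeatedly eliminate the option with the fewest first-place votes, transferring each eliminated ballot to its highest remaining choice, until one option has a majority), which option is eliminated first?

Round 1: Z 23, U 12, P 11. P has the fewest and is eliminated.
Round 2: Z 25, U 21. Z has a majority.

P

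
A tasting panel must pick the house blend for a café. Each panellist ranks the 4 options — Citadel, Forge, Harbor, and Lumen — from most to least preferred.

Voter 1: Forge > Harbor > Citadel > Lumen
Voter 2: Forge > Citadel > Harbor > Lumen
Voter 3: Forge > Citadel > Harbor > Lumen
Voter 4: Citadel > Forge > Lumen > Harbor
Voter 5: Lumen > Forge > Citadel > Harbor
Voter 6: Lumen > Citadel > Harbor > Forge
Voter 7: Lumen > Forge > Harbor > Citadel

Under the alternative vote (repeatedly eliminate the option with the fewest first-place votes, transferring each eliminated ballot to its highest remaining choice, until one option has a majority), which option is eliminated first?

Round 1: Forge 3, Lumen 3, Citadel 1, Harbor 0. Harbor has the fewest and is eliminated.
Round 2: Forge 3, Lumen 3, Citadel 1. Citadel has the fewest and is eliminated.
Round 3: Forge 4, Lumen 3. Forge has a majority.

Harbor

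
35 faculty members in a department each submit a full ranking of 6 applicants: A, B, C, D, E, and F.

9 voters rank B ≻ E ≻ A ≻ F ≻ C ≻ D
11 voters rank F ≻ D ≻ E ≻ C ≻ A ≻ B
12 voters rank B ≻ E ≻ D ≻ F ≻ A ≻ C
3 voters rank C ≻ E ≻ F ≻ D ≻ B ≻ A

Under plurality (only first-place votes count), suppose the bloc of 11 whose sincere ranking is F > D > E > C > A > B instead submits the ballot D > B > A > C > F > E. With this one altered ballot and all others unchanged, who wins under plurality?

First-place totals with the altered ballot: A 0, B 21, C 3, D 11, E 0, F 0.
The winner is unchanged: still B.

B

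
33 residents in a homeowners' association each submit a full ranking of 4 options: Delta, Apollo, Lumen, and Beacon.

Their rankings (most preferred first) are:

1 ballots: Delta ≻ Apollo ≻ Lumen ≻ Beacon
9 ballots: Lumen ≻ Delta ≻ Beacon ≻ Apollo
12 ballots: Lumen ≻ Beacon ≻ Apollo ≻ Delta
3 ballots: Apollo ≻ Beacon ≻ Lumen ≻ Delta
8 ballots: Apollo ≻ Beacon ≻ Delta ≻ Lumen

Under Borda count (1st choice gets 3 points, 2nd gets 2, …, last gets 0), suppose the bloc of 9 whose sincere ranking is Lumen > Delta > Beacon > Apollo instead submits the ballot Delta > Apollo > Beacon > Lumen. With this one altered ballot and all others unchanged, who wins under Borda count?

Borda totals with the altered ballot: Delta 38, Apollo 65, Lumen 40, Beacon 55.
The switch changes the winner from Lumen to Apollo.

Apollo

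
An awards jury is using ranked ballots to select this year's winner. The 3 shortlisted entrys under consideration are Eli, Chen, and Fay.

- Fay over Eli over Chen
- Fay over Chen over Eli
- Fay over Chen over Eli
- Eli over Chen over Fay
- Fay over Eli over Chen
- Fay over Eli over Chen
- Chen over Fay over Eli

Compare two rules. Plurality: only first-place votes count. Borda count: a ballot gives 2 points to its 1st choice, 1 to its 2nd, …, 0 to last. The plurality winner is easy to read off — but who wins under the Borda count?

Plurality first-place counts: Eli 1, Chen 1, Fay 5 → Fay.
Borda totals: Eli 5, Chen 5, Fay 11 → Fay.

Fay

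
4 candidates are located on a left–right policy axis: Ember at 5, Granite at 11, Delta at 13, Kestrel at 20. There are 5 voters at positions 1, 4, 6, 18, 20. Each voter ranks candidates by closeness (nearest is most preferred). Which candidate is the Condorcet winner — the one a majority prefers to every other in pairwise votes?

With single-peaked preferences on a line, the Condorcet winner is the candidate closest to the median voter.
The median voter (position 6) is closest to Ember at 5.
Check: Ember vs Delta — voters closer to Ember: 3 of 5.

Ember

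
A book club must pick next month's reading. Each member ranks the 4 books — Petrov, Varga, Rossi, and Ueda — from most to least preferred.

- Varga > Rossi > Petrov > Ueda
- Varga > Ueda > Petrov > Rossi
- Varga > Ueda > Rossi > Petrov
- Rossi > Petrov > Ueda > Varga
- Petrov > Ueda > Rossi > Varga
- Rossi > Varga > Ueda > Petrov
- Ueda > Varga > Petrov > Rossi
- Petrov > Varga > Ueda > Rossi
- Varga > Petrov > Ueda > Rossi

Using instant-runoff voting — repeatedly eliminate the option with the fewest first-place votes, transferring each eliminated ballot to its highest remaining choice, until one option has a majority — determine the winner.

Round 1: Varga 4, Petrov 2, Rossi 2, Ueda 1. Ueda has the fewest and is eliminated.
Round 2: Varga 5, Petrov 2, Rossi 2. Varga has a majority.

Varga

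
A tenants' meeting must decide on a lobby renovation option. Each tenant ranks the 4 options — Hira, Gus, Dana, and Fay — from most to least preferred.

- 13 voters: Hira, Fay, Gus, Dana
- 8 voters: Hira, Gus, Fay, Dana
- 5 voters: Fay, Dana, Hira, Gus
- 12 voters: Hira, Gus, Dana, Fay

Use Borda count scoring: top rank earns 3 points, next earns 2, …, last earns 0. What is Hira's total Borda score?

Borda scores:
  Hira: 13·3 + 8·3 + 5·1 + 12·3 = 104
  Gus: 13·1 + 8·2 + 5·0 + 12·2 = 53
  Dana: 13·0 + 8·0 + 5·2 + 12·1 = 22
  Fay: 13·2 + 8·1 + 5·3 + 12·0 = 49

104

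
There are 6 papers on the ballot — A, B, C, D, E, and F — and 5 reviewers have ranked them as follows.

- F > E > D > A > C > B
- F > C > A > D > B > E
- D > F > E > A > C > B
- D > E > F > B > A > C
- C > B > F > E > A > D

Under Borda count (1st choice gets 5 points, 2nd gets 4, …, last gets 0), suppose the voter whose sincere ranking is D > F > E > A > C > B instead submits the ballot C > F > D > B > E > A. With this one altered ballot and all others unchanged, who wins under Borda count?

Borda totals with the altered ballot: A 7, B 9, C 15, D 13, E 11, F 20.
The winner is unchanged: still F.

F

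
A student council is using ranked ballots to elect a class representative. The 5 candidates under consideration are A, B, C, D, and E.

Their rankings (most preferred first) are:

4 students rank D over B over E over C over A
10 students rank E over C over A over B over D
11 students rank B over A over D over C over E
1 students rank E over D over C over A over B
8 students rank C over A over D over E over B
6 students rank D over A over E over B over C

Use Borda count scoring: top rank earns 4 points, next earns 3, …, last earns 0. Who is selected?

Borda scores:
  A: 4·0 + 10·2 + 11·3 + 1 + 8·3 + 6·3 = 96
  B: 4·3 + 10·1 + 11·4 + 0 + 8·0 + 6·1 = 72
  C: 4·1 + 10·3 + 11·1 + 2 + 8·4 + 6·0 = 79
  D: 4·4 + 10·0 + 11·2 + 3 + 8·2 + 6·4 = 81
  E: 4·2 + 10·4 + 11·0 + 4 + 8·1 + 6·2 = 72
A has the highest total.

A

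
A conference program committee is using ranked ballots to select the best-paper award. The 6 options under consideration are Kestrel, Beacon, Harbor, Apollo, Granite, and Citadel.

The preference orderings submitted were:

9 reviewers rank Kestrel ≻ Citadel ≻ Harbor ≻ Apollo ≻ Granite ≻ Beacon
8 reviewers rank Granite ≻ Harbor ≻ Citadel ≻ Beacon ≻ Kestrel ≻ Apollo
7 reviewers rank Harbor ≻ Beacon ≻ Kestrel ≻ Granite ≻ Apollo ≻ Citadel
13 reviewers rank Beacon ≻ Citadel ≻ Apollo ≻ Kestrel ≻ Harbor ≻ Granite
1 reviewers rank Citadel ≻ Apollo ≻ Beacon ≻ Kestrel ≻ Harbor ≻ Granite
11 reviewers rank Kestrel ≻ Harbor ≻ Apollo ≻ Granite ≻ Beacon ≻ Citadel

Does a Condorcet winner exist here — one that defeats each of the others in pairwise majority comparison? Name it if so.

None — there is no Condorcet winner

Head-to-head results (49 voters total):
Kestrel vs Beacon: Beacon wins 29–20.
Kestrel vs Harbor: Kestrel wins 34–15.
Kestrel vs Apollo: Kestrel wins 35–14.
Kestrel vs Granite: Kestrel wins 41–8.
Kestrel vs Citadel: Kestrel wins 27–22.
Beacon vs Harbor: Harbor wins 35–14.
Beacon vs Apollo: Beacon wins 28–21.
Beacon vs Granite: Granite wins 28–21.
Beacon vs Citadel: Beacon wins 31–18.
Harbor vs Apollo: Harbor wins 35–14.
Harbor vs Granite: Harbor wins 41–8.
Harbor vs Citadel: Harbor wins 26–23.
Apollo vs Granite: Apollo wins 34–15.
Apollo vs Citadel: Citadel wins 31–18.
Granite vs Citadel: Granite wins 26–23.
No candidate beats all others: Kestrel beats Harbor beats Beacon beats Kestrel, a majority cycle.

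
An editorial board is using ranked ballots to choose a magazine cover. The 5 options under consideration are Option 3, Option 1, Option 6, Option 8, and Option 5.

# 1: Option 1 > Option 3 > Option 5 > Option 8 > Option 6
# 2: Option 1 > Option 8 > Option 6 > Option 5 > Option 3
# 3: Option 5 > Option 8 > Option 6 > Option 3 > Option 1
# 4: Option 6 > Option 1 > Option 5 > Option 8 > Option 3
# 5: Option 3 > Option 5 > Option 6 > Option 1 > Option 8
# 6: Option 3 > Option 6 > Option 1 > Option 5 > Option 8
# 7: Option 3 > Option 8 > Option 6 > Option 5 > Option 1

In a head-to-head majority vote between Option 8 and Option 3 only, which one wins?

Ballots ranking Option 8 above Option 3: 3.
Ballots ranking Option 3 above Option 8: 4.
Option 3 wins the head-to-head, 4–3.

Option 3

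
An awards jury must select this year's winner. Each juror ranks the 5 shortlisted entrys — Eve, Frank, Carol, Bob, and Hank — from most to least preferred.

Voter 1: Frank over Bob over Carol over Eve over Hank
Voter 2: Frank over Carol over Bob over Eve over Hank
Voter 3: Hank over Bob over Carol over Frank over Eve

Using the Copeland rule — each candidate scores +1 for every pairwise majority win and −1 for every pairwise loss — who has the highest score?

Frank

Pairwise results:
  Eve vs Frank: Frank wins 3–0.
  Eve vs Carol: Carol wins 3–0.
  Eve vs Bob: Bob wins 3–0.
  Eve vs Hank: Eve wins 2–1.
  Frank vs Carol: Frank wins 2–1.
  Frank vs Bob: Frank wins 2–1.
  Frank vs Hank: Frank wins 2–1.
  Carol vs Bob: Bob wins 2–1.
  Carol vs Hank: Carol wins 2–1.
  Bob vs Hank: Bob wins 2–1.
Copeland scores (wins − losses):
  Eve: 1 − 3 = -2
  Frank: 4 − 0 = 4
  Carol: 2 − 2 = 0
  Bob: 3 − 1 = 2
  Hank: 0 − 4 = -4
Frank has the best Copeland score.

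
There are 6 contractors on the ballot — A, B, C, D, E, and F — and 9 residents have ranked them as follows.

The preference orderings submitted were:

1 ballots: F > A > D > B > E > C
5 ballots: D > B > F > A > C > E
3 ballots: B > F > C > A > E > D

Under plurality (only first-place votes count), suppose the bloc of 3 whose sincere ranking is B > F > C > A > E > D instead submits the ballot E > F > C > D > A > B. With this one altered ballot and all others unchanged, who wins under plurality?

First-place totals with the altered ballot: A 0, B 0, C 0, D 5, E 3, F 1.
The winner is unchanged: still D.

D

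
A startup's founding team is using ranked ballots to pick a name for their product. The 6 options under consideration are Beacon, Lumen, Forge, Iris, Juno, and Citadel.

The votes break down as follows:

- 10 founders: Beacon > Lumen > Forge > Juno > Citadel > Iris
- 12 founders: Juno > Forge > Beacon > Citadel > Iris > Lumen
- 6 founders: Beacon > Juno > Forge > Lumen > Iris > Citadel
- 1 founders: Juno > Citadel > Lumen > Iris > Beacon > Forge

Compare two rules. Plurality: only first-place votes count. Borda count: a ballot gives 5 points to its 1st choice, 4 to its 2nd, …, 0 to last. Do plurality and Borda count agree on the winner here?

Yes

Plurality first-place counts: Beacon 16, Lumen 0, Forge 0, Iris 0, Juno 13, Citadel 0 → Beacon.
Borda totals: Beacon 117, Lumen 55, Forge 96, Iris 20, Juno 109, Citadel 38 → Beacon.
The two rules agree on Beacon.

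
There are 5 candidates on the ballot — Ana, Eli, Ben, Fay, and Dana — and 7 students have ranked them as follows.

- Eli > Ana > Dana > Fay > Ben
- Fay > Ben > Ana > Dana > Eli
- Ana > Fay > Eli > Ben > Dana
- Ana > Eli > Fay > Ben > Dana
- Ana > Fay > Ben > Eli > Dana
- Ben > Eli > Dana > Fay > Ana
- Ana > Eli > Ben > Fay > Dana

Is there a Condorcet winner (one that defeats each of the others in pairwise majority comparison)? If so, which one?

Ana

Head-to-head results (7 voters total):
Ana vs Eli: Ana wins 5–2.
Ana vs Ben: Ana wins 5–2.
Ana vs Fay: Ana wins 5–2.
Ana vs Dana: Ana wins 6–1.
Eli vs Ben: Eli wins 4–3.
Eli vs Fay: Eli wins 4–3.
Eli vs Dana: Eli wins 6–1.
Ben vs Fay: Fay wins 5–2.
Ben vs Dana: Ben wins 6–1.
Fay vs Dana: Fay wins 5–2.
Ana beats each rival — Eli (5–2), Ben (5–2), Fay (5–2), Dana (6–1) — so Ana is the Condorcet winner.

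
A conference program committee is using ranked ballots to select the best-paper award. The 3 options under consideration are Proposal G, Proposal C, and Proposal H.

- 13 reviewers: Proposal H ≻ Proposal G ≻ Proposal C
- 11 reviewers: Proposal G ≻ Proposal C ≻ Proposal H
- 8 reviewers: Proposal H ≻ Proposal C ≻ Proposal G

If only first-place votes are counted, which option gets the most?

Proposal H

First-place vote totals:
  Proposal G: 11
  Proposal C: 0
  Proposal H: 21
Proposal H has the most first-place votes.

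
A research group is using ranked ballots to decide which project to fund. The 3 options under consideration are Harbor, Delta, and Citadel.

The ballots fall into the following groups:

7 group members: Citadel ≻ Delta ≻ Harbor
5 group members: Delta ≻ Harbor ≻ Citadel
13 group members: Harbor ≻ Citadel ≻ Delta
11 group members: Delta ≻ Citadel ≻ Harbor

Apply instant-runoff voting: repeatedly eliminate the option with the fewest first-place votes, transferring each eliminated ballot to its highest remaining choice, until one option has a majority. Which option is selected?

Round 1: Delta 16, Harbor 13, Citadel 7. Citadel has the fewest and is eliminated.
Round 2: Delta 23, Harbor 13. Delta has a majority.

Delta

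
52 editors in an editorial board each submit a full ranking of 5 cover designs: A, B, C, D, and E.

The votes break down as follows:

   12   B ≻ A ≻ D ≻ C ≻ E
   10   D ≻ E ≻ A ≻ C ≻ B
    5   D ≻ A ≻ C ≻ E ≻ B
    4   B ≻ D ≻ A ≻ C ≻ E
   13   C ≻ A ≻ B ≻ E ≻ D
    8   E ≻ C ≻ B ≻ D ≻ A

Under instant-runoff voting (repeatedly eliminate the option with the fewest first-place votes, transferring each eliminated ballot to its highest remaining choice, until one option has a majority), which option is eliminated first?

A

Round 1: B 16, D 15, C 13, E 8, A 0. A has the fewest and is eliminated.
Round 2: B 16, D 15, C 13, E 8. E has the fewest and is eliminated.
Round 3: C 21, B 16, D 15. D has the fewest and is eliminated.
Round 4: C 36, B 16. C has a majority.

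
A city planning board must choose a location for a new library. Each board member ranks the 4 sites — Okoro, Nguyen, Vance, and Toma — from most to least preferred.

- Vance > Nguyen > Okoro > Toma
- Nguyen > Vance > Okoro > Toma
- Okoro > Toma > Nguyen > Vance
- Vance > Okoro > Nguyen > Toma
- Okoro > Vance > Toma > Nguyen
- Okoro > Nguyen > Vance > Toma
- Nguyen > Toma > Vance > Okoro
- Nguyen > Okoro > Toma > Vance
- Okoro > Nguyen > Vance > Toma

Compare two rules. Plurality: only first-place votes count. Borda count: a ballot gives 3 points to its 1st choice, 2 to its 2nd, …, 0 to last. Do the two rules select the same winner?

Plurality first-place counts: Okoro 4, Nguyen 3, Vance 2, Toma 0 → Okoro.
Borda totals: Okoro 18, Nguyen 17, Vance 13, Toma 6 → Okoro.
The two rules agree on Okoro.

Yes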